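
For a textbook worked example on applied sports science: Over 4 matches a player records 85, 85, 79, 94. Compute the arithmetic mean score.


Average = sum / n
Sum = 343
Average = 343 / 4 = 85.75

85.75


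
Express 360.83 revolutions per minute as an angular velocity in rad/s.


omega = RPM * 2 * pi / 60
omega = 360.83 * 2 * 3.14159 / 60
omega = 2267.1618 / 60 = 37.786 rad/s

37.786 rad/s


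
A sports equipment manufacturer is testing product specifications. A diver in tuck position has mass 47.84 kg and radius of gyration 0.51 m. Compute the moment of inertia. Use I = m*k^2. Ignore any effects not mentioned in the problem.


I = m * k^2
I = 47.84 * 0.51^2
I = 47.84 * 0.2601 = 12.4432 kg*m^2

12.4432 kg*m^2


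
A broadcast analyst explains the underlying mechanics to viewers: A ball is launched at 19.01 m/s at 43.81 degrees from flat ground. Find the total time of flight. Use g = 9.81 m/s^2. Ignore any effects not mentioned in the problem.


T = 2*v*sin(theta)/g
sin(theta) = sin(43.81 deg) = 0.6923
T = 2*19.01*0.6923 / 9.81
T = 26.3201 / 9.81 = 2.683 s

2.683 s


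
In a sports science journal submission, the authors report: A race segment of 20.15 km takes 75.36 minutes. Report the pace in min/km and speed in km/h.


Pace = time / distance = 75.36 min / 20.15 km = 3.74 min/km
Speed = distance / time_in_hours = 20.15 / 1.256 hr
Speed = 16.043 km/h

3.74 min/km, 16.043 km/h


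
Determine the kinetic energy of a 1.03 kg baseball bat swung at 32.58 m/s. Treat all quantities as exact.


KE = 0.5 * m * v^2
KE = 0.5 * 1.03 * 32.58^2
KE = 0.5 * 1.03 * 1061.4564 = 546.65 J

546.65 J


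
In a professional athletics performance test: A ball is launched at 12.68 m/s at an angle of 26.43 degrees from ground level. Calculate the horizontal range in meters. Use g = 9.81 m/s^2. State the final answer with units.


R = v^2 * sin(2*theta) / g
Convert angle to radians: theta = 26.43 deg = 0.4613 rad
sin(2*theta) = sin(0.9226) = 0.7972
R = 12.68^2 * 0.7972 / 9.81
R = 160.7824 * 0.7972 / 9.81 = 13.0652 m

13.0652 m


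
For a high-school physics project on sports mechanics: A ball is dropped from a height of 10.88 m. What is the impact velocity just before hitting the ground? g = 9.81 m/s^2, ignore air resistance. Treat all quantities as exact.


v = sqrt(2 * g * h)
v = sqrt(2 * 9.81 * 10.88)
v = sqrt(213.4656) = 14.6105 m/s

14.6105 m/s


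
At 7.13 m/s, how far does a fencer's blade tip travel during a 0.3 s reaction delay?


d = v * t
d = 7.13 * 0.3
d = 2.139 m

2.139 m


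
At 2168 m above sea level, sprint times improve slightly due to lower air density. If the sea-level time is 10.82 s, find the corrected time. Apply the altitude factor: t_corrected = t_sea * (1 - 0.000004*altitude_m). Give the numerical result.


Correction factor = 1 - 0.000004 * 2168 = 0.991328
t_corrected = t_sea * factor = 10.82 * 0.991328
t_corrected = 10.7262 s

10.7262 s


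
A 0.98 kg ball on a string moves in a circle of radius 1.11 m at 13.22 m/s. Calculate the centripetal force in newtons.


Fc = m * v^2 / r
v^2 = 13.22^2 = 174.7684
Fc = 0.98 * 174.7684 / 1.11
Fc = 171.273 / 1.11 = 154.3 N

154.3 N


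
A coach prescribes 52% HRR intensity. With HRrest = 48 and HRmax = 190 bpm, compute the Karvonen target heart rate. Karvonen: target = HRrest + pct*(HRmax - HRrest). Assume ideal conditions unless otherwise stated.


Target = HRrest + pct*(HRmax - HRrest)
Heart rate reserve = HRmax - HRrest = 190 - 48 = 142 bpm
Fraction = 52% = 0.52
Target = 48 + 0.52 * 142
Target = 48 + 73.84 = 121.84 bpm

121.84 bpm


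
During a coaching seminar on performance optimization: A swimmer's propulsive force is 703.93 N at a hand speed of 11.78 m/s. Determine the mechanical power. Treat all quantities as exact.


P = F * v
P = 703.93 * 11.78
P = 8292.2954 W

8292.2954 W


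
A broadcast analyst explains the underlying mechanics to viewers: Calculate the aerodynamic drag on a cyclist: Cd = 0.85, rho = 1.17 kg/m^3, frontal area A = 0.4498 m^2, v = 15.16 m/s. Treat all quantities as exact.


Fd = 0.5 * Cd * rho * A * v^2
Fd = 0.5 * 0.85 * 1.17 * 0.4498 * 15.16^2
v^2 = 229.8256
Fd = 0.5 * 0.85 * 1.17 * 0.4498 * 229.8256 = 51.4035 N

51.4035 N


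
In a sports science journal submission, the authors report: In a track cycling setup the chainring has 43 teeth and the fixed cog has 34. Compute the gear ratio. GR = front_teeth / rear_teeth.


GR = front_teeth / rear_teeth
GR = 43 / 34
GR = 1.2647

1.2647


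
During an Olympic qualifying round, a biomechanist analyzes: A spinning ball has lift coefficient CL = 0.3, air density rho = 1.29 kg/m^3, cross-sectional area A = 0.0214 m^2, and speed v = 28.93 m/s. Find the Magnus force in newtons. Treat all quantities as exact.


FM = 0.5 * CL * rho * A * v^2
FM = 0.5 * 0.3 * 1.29 * 0.0214 * 28.93^2
v^2 = 836.9449
FM = 0.5 * 0.3 * 1.29 * 0.0214 * 836.9449 = 3.4657 N

3.4657 N


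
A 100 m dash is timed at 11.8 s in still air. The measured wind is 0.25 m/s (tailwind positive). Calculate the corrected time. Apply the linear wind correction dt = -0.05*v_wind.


dt = -0.05 * v_wind = -0.05 * 0.25 = -0.0125 s
t_corrected = t_still + dt = 11.8 + (-0.0125)
t_corrected = 11.7875 s

11.7875 s


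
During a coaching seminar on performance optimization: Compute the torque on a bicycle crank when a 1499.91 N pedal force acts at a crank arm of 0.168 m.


tau = F * d
tau = 1499.91 * 0.168
tau = 251.9849 N*m

251.9849 N*m


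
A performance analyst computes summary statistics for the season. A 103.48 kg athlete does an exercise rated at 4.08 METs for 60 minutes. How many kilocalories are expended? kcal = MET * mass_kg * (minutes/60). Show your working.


kcal = MET * mass * time_hr
Convert time: 60 min = 1 hr
kcal = 4.08 * 103.48 * 1
kcal = 422.1984 kcal

422.1984 kcal


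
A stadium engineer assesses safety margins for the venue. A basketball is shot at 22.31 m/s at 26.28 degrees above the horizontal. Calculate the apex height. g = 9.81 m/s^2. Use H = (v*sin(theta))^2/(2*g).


H = (v*sin(theta))^2 / (2*g)
vy = v*sin(theta) = 22.31 * sin(26.28 deg) = 9.8779 m/s
H = vy^2 / (2*g) = 97.5736 / (2*9.81)
H = 97.5736 / 19.62 = 4.9732 m

4.9732 m


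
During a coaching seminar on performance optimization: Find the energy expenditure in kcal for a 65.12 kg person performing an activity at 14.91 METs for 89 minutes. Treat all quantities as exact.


kcal = MET * mass * time_hr
Convert time: 89 min = 1.4833 hr
kcal = 14.91 * 65.12 * 1.4833
kcal = 1440.2265 kcal

1440.2265 kcal


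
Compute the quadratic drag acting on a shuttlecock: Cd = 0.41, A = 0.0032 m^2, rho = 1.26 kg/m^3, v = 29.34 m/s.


Fd = 0.5 * Cd * rho * A * v^2
Fd = 0.5 * 0.41 * 1.26 * 0.0032 * 29.34^2
v^2 = 860.8356
Fd = 0.5 * 0.41 * 1.26 * 0.0032 * 860.8356 = 0.7115 N

0.7115 N


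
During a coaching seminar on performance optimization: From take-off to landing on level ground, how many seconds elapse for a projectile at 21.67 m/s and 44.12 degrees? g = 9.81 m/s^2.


T = 2*v*sin(theta)/g
sin(theta) = sin(44.12 deg) = 0.6962
T = 2*21.67*0.6962 / 9.81
T = 30.1717 / 9.81 = 3.0756 s

3.0756 s


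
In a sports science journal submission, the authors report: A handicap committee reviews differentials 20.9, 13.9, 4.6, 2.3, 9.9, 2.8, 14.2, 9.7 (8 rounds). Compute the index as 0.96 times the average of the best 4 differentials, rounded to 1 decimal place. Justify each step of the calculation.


All differentials: 20.9, 13.9, 4.6, 2.3, 9.9, 2.8, 14.2, 9.7
Sorted: 2.3, 2.8, 4.6, 9.7, 9.9, 13.9, 14.2, 20.9
Best 4: 2.3, 2.8, 4.6, 9.7
Average of best = 19.4 / 4 = 4.85
Raw index = 4.85 * 0.96 = 4.656
Handicap index = round(4.656, 1) = 4.7

4.7


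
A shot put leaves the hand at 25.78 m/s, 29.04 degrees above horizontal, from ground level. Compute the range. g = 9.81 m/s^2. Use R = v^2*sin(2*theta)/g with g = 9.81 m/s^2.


R = v^2 * sin(2*theta) / g
Convert angle to radians: theta = 29.04 deg = 0.5068 rad
sin(2*theta) = sin(1.0137) = 0.8488
R = 25.78^2 * 0.8488 / 9.81
R = 664.6084 * 0.8488 / 9.81 = 57.5037 m

57.5037 m


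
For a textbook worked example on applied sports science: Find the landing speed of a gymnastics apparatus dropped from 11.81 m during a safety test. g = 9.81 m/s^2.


v = sqrt(2 * g * h)
v = sqrt(2 * 9.81 * 11.81)
v = sqrt(231.7122) = 15.2221 m/s

15.2221 m/s


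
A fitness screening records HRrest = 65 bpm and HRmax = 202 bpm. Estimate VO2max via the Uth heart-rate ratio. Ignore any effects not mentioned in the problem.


VO2max = 15.3 * HRmax / HRrest
VO2max = 15.3 * 202 / 65
VO2max = 3090.6 / 65 = 47.5477 mL/kg/min

47.5477 mL/kg/min


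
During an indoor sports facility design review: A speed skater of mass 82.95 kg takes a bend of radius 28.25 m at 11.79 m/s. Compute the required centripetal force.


Fc = m * v^2 / r
v^2 = 11.79^2 = 139.0041
Fc = 82.95 * 139.0041 / 28.25
Fc = 11530.3901 / 28.25 = 408.1554 N

408.1554 N


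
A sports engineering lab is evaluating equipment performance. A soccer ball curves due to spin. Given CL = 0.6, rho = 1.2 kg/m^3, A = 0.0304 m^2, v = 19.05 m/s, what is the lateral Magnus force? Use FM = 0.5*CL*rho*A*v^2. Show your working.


FM = 0.5 * CL * rho * A * v^2
FM = 0.5 * 0.6 * 1.2 * 0.0304 * 19.05^2
v^2 = 362.9025
FM = 0.5 * 0.6 * 1.2 * 0.0304 * 362.9025 = 3.9716 N

3.9716 N


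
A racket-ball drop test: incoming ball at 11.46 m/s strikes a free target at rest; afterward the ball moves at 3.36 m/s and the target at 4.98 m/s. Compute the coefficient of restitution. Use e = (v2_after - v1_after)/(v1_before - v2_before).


e = (v2_after - v1_after) / (v1_before - v2_before)
Numerator = 4.98 - 3.36 = 1.62
Denominator = 11.46 - 0 = 11.46
e = 1.62 / 11.46 = 0.1414

0.1414


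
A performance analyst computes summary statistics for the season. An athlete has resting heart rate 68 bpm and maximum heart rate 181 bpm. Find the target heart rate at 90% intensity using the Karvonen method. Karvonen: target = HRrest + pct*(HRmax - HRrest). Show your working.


Target = HRrest + pct*(HRmax - HRrest)
Heart rate reserve = HRmax - HRrest = 181 - 68 = 113 bpm
Fraction = 90% = 0.9
Target = 68 + 0.9 * 113
Target = 68 + 101.7 = 169.7 bpm

169.7 bpm


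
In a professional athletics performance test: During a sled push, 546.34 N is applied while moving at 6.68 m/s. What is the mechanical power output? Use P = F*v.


P = F * v
P = 546.34 * 6.68
P = 3649.5512 W

3649.5512 W


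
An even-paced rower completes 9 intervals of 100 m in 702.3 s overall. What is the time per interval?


Split time = total_time / n_laps = 702.3 / 9
Split time = 78.0333 s per lap

78.0333 s


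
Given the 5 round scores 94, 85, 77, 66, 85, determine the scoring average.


Average = sum / n
Sum = 407
Average = 407 / 5 = 81.4

81.4


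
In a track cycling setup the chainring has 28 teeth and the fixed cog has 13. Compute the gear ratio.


GR = front_teeth / rear_teeth
GR = 28 / 13
GR = 2.1538

2.1538


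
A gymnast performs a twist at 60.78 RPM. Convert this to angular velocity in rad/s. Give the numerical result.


omega = RPM * 2 * pi / 60
omega = 60.78 * 2 * 3.14159 / 60
omega = 381.892 / 60 = 6.3649 rad/s

6.3649 rad/s


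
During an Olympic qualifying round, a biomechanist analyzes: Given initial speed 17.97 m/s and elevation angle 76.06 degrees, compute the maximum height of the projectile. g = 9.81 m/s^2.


H = (v*sin(theta))^2 / (2*g)
vy = v*sin(theta) = 17.97 * sin(76.06 deg) = 17.4408 m/s
H = vy^2 / (2*g) = 304.18 / (2*9.81)
H = 304.18 / 19.62 = 15.5036 m

15.5036 m


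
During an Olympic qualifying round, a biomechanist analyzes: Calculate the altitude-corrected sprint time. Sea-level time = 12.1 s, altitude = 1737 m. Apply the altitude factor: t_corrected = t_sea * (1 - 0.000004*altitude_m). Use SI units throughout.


Correction factor = 1 - 0.000004 * 1737 = 0.993052
t_corrected = t_sea * factor = 12.1 * 0.993052
t_corrected = 12.0159 s

12.0159 s


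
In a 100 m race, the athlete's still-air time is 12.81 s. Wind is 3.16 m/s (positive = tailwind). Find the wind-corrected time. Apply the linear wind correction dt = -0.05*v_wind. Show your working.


dt = -0.05 * v_wind = -0.05 * 3.16 = -0.158 s
t_corrected = t_still + dt = 12.81 + (-0.158)
t_corrected = 12.652 s

12.652 s


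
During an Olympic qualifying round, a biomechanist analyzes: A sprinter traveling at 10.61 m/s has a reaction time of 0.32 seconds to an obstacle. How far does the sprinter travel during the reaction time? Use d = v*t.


d = v * t
d = 10.61 * 0.32
d = 3.3952 m

3.3952 m


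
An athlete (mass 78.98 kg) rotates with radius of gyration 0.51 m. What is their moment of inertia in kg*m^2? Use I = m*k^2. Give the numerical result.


I = m * k^2
I = 78.98 * 0.51^2
I = 78.98 * 0.2601 = 20.5427 kg*m^2

20.5427 kg*m^2


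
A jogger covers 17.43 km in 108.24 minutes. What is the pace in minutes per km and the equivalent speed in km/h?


Pace = time / distance = 108.24 min / 17.43 km = 6.21 min/km
Speed = distance / time_in_hours = 17.43 / 1.804 hr
Speed = 9.6619 km/h

6.21 min/km, 9.6619 km/h


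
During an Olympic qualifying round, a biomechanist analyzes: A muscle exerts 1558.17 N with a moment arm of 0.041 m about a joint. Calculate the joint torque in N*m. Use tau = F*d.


tau = F * d
tau = 1558.17 * 0.041
tau = 63.885 N*m

63.885 N*m


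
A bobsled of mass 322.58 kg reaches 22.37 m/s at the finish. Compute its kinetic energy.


KE = 0.5 * m * v^2
KE = 0.5 * 322.58 * 22.37^2
KE = 0.5 * 322.58 * 500.4169 = 80712.2418 J

80712.2418 J


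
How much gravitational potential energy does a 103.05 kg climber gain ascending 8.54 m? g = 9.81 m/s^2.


PE = m * g * h
PE = 103.05 * 9.81 * 8.54
PE = 1010.9205 * 8.54 = 8633.2611 J

8633.2611 J


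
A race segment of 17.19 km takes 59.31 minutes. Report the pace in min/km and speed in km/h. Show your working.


Pace = time / distance = 59.31 min / 17.19 km = 3.4503 min/km
Speed = distance / time_in_hours = 17.19 / 0.9885 hr
Speed = 17.39 km/h

3.4503 min/km, 17.39 km/h


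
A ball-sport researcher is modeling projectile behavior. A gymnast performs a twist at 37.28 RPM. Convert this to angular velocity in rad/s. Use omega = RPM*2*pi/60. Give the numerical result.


omega = RPM * 2 * pi / 60
omega = 37.28 * 2 * 3.14159 / 60
omega = 234.2371 / 60 = 3.904 rad/s

3.904 rad/s


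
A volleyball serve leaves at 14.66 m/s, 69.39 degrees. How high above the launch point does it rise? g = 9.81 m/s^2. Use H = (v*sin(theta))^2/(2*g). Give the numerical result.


H = (v*sin(theta))^2 / (2*g)
vy = v*sin(theta) = 14.66 * sin(69.39 deg) = 13.7217 m/s
H = vy^2 / (2*g) = 188.2859 / (2*9.81)
H = 188.2859 / 19.62 = 9.5966 m

9.5966 m


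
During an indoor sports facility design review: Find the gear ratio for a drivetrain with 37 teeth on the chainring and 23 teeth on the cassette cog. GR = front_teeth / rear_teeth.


GR = front_teeth / rear_teeth
GR = 37 / 23
GR = 1.6087

1.6087


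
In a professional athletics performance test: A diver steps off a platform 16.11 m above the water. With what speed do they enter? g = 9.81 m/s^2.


v = sqrt(2 * g * h)
v = sqrt(2 * 9.81 * 16.11)
v = sqrt(316.0782) = 17.7786 m/s

17.7786 m/s


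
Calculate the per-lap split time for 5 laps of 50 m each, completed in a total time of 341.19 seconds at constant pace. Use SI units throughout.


Split time = total_time / n_laps = 341.19 / 5
Split time = 68.238 s per lap

68.238 s


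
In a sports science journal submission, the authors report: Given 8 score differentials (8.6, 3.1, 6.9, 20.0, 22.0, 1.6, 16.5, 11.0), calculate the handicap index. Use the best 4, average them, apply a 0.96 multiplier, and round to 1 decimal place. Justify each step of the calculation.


All differentials: 8.6, 3.1, 6.9, 20.0, 22.0, 1.6, 16.5, 11.0
Sorted: 1.6, 3.1, 6.9, 8.6, 11.0, 16.5, 20.0, 22.0
Best 4: 1.6, 3.1, 6.9, 8.6
Average of best = 20.2 / 4 = 5.05
Raw index = 5.05 * 0.96 = 4.848
Handicap index = round(4.848, 1) = 4.8

4.8


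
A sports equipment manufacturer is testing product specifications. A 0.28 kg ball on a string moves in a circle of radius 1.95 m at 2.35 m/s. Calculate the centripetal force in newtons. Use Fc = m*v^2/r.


Fc = m * v^2 / r
v^2 = 2.35^2 = 5.5225
Fc = 0.28 * 5.5225 / 1.95
Fc = 1.5463 / 1.95 = 0.793 N

0.793 N


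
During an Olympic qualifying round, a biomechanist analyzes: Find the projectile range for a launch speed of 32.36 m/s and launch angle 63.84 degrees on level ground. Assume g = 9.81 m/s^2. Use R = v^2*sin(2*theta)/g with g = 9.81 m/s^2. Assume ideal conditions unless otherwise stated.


R = v^2 * sin(2*theta) / g
Convert angle to radians: theta = 63.84 deg = 1.1142 rad
sin(2*theta) = sin(2.2284) = 0.7914
R = 32.36^2 * 0.7914 / 9.81
R = 1047.1696 * 0.7914 / 9.81 = 84.482 m

84.482 m


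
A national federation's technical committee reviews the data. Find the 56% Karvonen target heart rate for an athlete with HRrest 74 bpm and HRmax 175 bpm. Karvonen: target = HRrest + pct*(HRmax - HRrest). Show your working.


Target = HRrest + pct*(HRmax - HRrest)
Heart rate reserve = HRmax - HRrest = 175 - 74 = 101 bpm
Fraction = 56% = 0.56
Target = 74 + 0.56 * 101
Target = 74 + 56.56 = 130.56 bpm

130.56 bpm


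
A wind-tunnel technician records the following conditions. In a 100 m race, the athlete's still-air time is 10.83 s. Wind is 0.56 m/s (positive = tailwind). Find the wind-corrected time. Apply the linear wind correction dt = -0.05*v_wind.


dt = -0.05 * v_wind = -0.05 * 0.56 = -0.028 s
t_corrected = t_still + dt = 10.83 + (-0.028)
t_corrected = 10.802 s

10.802 s


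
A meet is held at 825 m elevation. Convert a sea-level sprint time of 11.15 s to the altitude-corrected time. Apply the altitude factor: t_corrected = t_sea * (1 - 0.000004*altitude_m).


Correction factor = 1 - 0.000004 * 825 = 0.9967
t_corrected = t_sea * factor = 11.15 * 0.9967
t_corrected = 11.1132 s

11.1132 s


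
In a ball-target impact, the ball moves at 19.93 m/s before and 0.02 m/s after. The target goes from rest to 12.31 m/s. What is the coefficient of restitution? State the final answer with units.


e = (v2_after - v1_after) / (v1_before - v2_before)
Numerator = 12.31 - 0.02 = 12.29
Denominator = 19.93 - 0 = 19.93
e = 12.29 / 19.93 = 0.6167

0.6167


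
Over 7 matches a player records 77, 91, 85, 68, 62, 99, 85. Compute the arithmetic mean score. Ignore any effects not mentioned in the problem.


Average = sum / n
Sum = 567
Average = 567 / 7 = 81

81


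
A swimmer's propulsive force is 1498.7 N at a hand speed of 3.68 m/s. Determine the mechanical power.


P = F * v
P = 1498.7 * 3.68
P = 5515.216 W

5515.216 W


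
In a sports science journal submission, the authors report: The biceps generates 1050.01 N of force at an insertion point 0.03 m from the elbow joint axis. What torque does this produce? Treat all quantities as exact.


tau = F * d
tau = 1050.01 * 0.03
tau = 31.5003 N*m

31.5003 N*m


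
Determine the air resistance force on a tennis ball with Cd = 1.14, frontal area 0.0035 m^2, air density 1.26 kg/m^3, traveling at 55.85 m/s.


Fd = 0.5 * Cd * rho * A * v^2
Fd = 0.5 * 1.14 * 1.26 * 0.0035 * 55.85^2
v^2 = 3119.2225
Fd = 0.5 * 1.14 * 1.26 * 0.0035 * 3119.2225 = 7.8408 N

7.8408 N


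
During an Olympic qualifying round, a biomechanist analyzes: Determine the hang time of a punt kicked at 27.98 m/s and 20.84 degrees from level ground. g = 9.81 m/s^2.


T = 2*v*sin(theta)/g
sin(theta) = sin(20.84 deg) = 0.3558
T = 2*27.98*0.3558 / 9.81
T = 19.9083 / 9.81 = 2.0294 s

2.0294 s


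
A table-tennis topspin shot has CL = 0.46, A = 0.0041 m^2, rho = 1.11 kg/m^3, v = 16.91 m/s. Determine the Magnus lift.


FM = 0.5 * CL * rho * A * v^2
FM = 0.5 * 0.46 * 1.11 * 0.0041 * 16.91^2
v^2 = 285.9481
FM = 0.5 * 0.46 * 1.11 * 0.0041 * 285.9481 = 0.2993 N

0.2993 N


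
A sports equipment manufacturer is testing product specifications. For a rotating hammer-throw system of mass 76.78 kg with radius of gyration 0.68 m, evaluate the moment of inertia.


I = m * k^2
I = 76.78 * 0.68^2
I = 76.78 * 0.4624 = 35.5031 kg*m^2

35.5031 kg*m^2


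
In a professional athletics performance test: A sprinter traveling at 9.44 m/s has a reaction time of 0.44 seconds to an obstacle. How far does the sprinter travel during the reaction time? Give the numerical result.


d = v * t
d = 9.44 * 0.44
d = 4.1536 m

4.1536 m


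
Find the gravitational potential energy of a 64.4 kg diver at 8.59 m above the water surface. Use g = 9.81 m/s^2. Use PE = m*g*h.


PE = m * g * h
PE = 64.4 * 9.81 * 8.59
PE = 631.764 * 8.59 = 5426.8528 J

5426.8528 J


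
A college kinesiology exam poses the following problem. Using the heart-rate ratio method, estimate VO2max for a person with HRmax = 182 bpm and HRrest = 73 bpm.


VO2max = 15.3 * HRmax / HRrest
VO2max = 15.3 * 182 / 73
VO2max = 2784.6 / 73 = 38.1452 mL/kg/min

38.1452 mL/kg/min


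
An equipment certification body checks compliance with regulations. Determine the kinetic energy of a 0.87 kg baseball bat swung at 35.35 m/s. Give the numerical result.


KE = 0.5 * m * v^2
KE = 0.5 * 0.87 * 35.35^2
KE = 0.5 * 0.87 * 1249.6225 = 543.5858 J

543.5858 J


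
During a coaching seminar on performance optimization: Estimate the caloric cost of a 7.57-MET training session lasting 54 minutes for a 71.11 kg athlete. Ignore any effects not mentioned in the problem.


kcal = MET * mass * time_hr
Convert time: 54 min = 0.9 hr
kcal = 7.57 * 71.11 * 0.9
kcal = 484.4724 kcal

484.4724 kcal


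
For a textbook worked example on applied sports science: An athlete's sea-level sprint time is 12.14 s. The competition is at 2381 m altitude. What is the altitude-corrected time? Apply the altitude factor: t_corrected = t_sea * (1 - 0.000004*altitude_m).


Correction factor = 1 - 0.000004 * 2381 = 0.990476
t_corrected = t_sea * factor = 12.14 * 0.990476
t_corrected = 12.0244 s

12.0244 s


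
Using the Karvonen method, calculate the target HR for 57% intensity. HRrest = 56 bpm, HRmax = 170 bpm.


Target = HRrest + pct*(HRmax - HRrest)
Heart rate reserve = HRmax - HRrest = 170 - 56 = 114 bpm
Fraction = 57% = 0.57
Target = 56 + 0.57 * 114
Target = 56 + 64.98 = 120.98 bpm

120.98 bpm


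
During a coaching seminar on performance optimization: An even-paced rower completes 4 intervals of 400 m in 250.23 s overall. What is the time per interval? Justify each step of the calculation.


Split time = total_time / n_laps = 250.23 / 4
Split time = 62.5575 s per lap

62.5575 s


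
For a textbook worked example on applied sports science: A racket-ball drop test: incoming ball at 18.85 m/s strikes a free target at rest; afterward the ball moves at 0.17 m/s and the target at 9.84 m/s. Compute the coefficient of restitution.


e = (v2_after - v1_after) / (v1_before - v2_before)
Numerator = 9.84 - 0.17 = 9.67
Denominator = 18.85 - 0 = 18.85
e = 9.67 / 18.85 = 0.513

0.513


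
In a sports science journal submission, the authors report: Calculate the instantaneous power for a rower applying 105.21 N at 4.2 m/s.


P = F * v
P = 105.21 * 4.2
P = 441.882 W

441.882 W


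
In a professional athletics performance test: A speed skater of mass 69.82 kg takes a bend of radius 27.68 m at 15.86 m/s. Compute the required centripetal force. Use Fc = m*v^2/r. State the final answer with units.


Fc = m * v^2 / r
v^2 = 15.86^2 = 251.5396
Fc = 69.82 * 251.5396 / 27.68
Fc = 17562.4949 / 27.68 = 634.4832 N

634.4832 N


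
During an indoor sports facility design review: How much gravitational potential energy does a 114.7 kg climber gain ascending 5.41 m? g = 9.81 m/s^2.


PE = m * g * h
PE = 114.7 * 9.81 * 5.41
PE = 1125.207 * 5.41 = 6087.3699 J

6087.3699 J


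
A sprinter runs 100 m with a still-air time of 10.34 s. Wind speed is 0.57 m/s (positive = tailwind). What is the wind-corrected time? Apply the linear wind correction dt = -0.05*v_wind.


dt = -0.05 * v_wind = -0.05 * 0.57 = -0.0285 s
t_corrected = t_still + dt = 10.34 + (-0.0285)
t_corrected = 10.3115 s

10.3115 s


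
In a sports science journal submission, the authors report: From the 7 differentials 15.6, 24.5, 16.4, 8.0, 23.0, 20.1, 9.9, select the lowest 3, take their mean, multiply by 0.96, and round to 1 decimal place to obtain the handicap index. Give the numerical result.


All differentials: 15.6, 24.5, 16.4, 8.0, 23.0, 20.1, 9.9
Sorted: 8.0, 9.9, 15.6, 16.4, 20.1, 23.0, 24.5
Best 3: 8.0, 9.9, 15.6
Average of best = 33.5 / 3 = 11.1667
Raw index = 11.1667 * 0.96 = 10.72
Handicap index = round(10.72, 1) = 10.7

10.7


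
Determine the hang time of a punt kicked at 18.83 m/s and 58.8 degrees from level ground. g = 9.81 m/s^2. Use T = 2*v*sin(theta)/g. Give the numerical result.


T = 2*v*sin(theta)/g
sin(theta) = sin(58.8 deg) = 0.8554
T = 2*18.83*0.8554 / 9.81
T = 32.213 / 9.81 = 3.2837 s

3.2837 s


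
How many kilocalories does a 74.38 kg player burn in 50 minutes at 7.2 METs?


kcal = MET * mass * time_hr
Convert time: 50 min = 0.8333 hr
kcal = 7.2 * 74.38 * 0.8333
kcal = 446.28 kcal

446.28 kcal


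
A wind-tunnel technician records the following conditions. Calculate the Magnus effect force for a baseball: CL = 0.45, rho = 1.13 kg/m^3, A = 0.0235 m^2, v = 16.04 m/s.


FM = 0.5 * CL * rho * A * v^2
FM = 0.5 * 0.45 * 1.13 * 0.0235 * 16.04^2
v^2 = 257.2816
FM = 0.5 * 0.45 * 1.13 * 0.0235 * 257.2816 = 1.5372 N

1.5372 N


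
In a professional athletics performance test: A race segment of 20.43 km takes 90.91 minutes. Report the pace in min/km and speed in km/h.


Pace = time / distance = 90.91 min / 20.43 km = 4.4498 min/km
Speed = distance / time_in_hours = 20.43 / 1.5152 hr
Speed = 13.4837 km/h

4.4498 min/km, 13.4837 km/h


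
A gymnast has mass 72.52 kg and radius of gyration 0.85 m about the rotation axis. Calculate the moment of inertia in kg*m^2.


I = m * k^2
I = 72.52 * 0.85^2
I = 72.52 * 0.7225 = 52.3957 kg*m^2

52.3957 kg*m^2


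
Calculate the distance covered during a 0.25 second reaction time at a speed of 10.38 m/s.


d = v * t
d = 10.38 * 0.25
d = 2.595 m

2.595 m


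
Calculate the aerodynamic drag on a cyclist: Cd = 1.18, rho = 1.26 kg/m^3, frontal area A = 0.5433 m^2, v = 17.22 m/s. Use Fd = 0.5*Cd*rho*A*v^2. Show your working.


Fd = 0.5 * Cd * rho * A * v^2
Fd = 0.5 * 1.18 * 1.26 * 0.5433 * 17.22^2
v^2 = 296.5284
Fd = 0.5 * 1.18 * 1.26 * 0.5433 * 296.5284 = 119.7646 N

119.7646 N


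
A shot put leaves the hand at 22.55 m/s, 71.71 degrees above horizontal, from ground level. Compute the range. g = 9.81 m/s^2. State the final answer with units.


R = v^2 * sin(2*theta) / g
Convert angle to radians: theta = 71.71 deg = 1.2516 rad
sin(2*theta) = sin(2.5032) = 0.5959
R = 22.55^2 * 0.5959 / 9.81
R = 508.5025 * 0.5959 / 9.81 = 30.8909 m

30.8909 m


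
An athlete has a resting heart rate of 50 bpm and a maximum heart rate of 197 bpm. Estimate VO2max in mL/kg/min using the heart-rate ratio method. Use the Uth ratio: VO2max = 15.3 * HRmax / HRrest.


VO2max = 15.3 * HRmax / HRrest
VO2max = 15.3 * 197 / 50
VO2max = 3014.1 / 50 = 60.282 mL/kg/min

60.282 mL/kg/min


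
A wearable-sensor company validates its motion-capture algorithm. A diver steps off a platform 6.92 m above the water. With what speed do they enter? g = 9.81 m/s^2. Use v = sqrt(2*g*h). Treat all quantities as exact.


v = sqrt(2 * g * h)
v = sqrt(2 * 9.81 * 6.92)
v = sqrt(135.7704) = 11.6521 m/s

11.6521 m/s


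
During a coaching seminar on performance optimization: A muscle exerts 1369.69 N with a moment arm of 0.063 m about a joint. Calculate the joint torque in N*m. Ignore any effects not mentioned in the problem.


tau = F * d
tau = 1369.69 * 0.063
tau = 86.2905 N*m

86.2905 N*m


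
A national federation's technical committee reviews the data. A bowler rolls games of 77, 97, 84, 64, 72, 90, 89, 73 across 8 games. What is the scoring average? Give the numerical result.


Average = sum / n
Sum = 646
Average = 646 / 8 = 80.75

80.75


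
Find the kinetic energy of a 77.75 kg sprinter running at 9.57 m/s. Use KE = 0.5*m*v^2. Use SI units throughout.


KE = 0.5 * m * v^2
KE = 0.5 * 77.75 * 9.57^2
KE = 0.5 * 77.75 * 91.5849 = 3560.363 J

3560.363 J


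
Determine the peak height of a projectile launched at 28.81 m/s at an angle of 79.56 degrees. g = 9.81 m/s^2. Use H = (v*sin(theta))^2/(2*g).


H = (v*sin(theta))^2 / (2*g)
vy = v*sin(theta) = 28.81 * sin(79.56 deg) = 28.3331 m/s
H = vy^2 / (2*g) = 802.7621 / (2*9.81)
H = 802.7621 / 19.62 = 40.9155 m

40.9155 m


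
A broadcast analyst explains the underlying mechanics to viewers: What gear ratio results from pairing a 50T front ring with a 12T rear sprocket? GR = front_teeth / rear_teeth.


GR = front_teeth / rear_teeth
GR = 50 / 12
GR = 4.1667

4.1667


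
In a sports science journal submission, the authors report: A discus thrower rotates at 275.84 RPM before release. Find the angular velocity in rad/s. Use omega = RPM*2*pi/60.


omega = RPM * 2 * pi / 60
omega = 275.84 * 2 * 3.14159 / 60
omega = 1733.1538 / 60 = 28.8859 rad/s

28.8859 rad/s


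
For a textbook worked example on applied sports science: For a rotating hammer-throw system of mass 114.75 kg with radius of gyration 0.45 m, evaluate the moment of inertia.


I = m * k^2
I = 114.75 * 0.45^2
I = 114.75 * 0.2025 = 23.2369 kg*m^2

23.2369 kg*m^2


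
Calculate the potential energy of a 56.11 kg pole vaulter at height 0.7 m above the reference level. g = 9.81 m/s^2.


PE = m * g * h
PE = 56.11 * 9.81 * 0.7
PE = 550.4391 * 0.7 = 385.3074 J

385.3074 J


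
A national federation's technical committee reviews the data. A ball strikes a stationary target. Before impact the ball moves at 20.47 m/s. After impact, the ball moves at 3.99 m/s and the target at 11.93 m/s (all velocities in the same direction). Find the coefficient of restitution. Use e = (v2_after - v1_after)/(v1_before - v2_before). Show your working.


e = (v2_after - v1_after) / (v1_before - v2_before)
Numerator = 11.93 - 3.99 = 7.94
Denominator = 20.47 - 0 = 20.47
e = 7.94 / 20.47 = 0.3879

0.3879


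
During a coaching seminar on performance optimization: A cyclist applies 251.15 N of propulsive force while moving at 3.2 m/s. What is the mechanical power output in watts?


P = F * v
P = 251.15 * 3.2
P = 803.68 W

803.68 W


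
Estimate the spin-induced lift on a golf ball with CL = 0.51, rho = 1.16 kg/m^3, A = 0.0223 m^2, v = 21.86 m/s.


FM = 0.5 * CL * rho * A * v^2
FM = 0.5 * 0.51 * 1.16 * 0.0223 * 21.86^2
v^2 = 477.8596
FM = 0.5 * 0.51 * 1.16 * 0.0223 * 477.8596 = 3.1521 N

3.1521 N


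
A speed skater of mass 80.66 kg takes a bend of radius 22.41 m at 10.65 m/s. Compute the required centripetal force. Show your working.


Fc = m * v^2 / r
v^2 = 10.65^2 = 113.4225
Fc = 80.66 * 113.4225 / 22.41
Fc = 9148.6589 / 22.41 = 408.24 N

408.24 N


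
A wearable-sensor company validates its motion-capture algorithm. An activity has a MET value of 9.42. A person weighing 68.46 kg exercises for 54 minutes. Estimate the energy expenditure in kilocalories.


kcal = MET * mass * time_hr
Convert time: 54 min = 0.9 hr
kcal = 9.42 * 68.46 * 0.9
kcal = 580.4039 kcal

580.4039 kcal


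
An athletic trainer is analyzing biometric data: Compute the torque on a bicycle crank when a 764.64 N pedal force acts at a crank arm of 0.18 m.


tau = F * d
tau = 764.64 * 0.18
tau = 137.6352 N*m

137.6352 N*m


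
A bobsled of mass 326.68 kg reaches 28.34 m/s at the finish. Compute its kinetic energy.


KE = 0.5 * m * v^2
KE = 0.5 * 326.68 * 28.34^2
KE = 0.5 * 326.68 * 803.1556 = 131187.4357 J

131187.4357 J


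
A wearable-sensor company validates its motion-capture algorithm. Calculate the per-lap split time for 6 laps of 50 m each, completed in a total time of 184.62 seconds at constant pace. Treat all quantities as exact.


Split time = total_time / n_laps = 184.62 / 6
Split time = 30.77 s per lap

30.77 s


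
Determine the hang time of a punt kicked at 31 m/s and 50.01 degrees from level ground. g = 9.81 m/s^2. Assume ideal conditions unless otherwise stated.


T = 2*v*sin(theta)/g
sin(theta) = sin(50.01 deg) = 0.7662
T = 2*31*0.7662 / 9.81
T = 47.5017 / 9.81 = 4.8422 s

4.8422 s


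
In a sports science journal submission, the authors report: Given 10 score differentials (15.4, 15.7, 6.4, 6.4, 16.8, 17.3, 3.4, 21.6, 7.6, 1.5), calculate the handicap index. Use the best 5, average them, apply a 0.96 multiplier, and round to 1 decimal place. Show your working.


All differentials: 15.4, 15.7, 6.4, 6.4, 16.8, 17.3, 3.4, 21.6, 7.6, 1.5
Sorted: 1.5, 3.4, 6.4, 6.4, 7.6, 15.4, 15.7, 16.8, 17.3, 21.6
Best 5: 1.5, 3.4, 6.4, 6.4, 7.6
Average of best = 25.3 / 5 = 5.06
Raw index = 5.06 * 0.96 = 4.8576
Handicap index = round(4.8576, 1) = 4.9

4.9


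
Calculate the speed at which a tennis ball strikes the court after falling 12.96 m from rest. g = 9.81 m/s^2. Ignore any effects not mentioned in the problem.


v = sqrt(2 * g * h)
v = sqrt(2 * 9.81 * 12.96)
v = sqrt(254.2752) = 15.946 m/s

15.946 m/s


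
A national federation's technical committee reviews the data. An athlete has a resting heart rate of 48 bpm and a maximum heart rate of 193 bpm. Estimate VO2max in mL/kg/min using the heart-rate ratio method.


VO2max = 15.3 * HRmax / HRrest
VO2max = 15.3 * 193 / 48
VO2max = 2952.9 / 48 = 61.5188 mL/kg/min

61.5188 mL/kg/min


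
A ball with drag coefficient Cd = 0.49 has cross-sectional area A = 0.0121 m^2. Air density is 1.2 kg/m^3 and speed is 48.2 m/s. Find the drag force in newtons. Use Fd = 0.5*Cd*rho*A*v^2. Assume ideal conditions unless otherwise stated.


Fd = 0.5 * Cd * rho * A * v^2
Fd = 0.5 * 0.49 * 1.2 * 0.0121 * 48.2^2
v^2 = 2323.24
Fd = 0.5 * 0.49 * 1.2 * 0.0121 * 2323.24 = 8.2647 N

8.2647 N


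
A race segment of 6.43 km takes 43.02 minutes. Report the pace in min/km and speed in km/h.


Pace = time / distance = 43.02 min / 6.43 km = 6.6905 min/km
Speed = distance / time_in_hours = 6.43 / 0.717 hr
Speed = 8.9679 km/h

6.6905 min/km, 8.9679 km/h


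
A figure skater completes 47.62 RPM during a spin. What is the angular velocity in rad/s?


omega = RPM * 2 * pi / 60
omega = 47.62 * 2 * 3.14159 / 60
omega = 299.2053 / 60 = 4.9868 rad/s

4.9868 rad/s


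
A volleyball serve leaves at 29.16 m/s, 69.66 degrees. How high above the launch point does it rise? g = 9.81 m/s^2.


H = (v*sin(theta))^2 / (2*g)
vy = v*sin(theta) = 29.16 * sin(69.66 deg) = 27.3418 m/s
H = vy^2 / (2*g) = 747.5725 / (2*9.81)
H = 747.5725 / 19.62 = 38.1026 m

38.1026 m


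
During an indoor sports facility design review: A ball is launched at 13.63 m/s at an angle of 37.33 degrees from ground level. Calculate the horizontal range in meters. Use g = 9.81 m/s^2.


R = v^2 * sin(2*theta) / g
Convert angle to radians: theta = 37.33 deg = 0.6515 rad
sin(2*theta) = sin(1.3031) = 0.9644
R = 13.63^2 * 0.9644 / 9.81
R = 185.7769 * 0.9644 / 9.81 = 18.2628 m

18.2628 m


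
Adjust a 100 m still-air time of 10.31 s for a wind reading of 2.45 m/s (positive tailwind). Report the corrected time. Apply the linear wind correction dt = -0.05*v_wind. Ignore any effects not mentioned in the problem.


dt = -0.05 * v_wind = -0.05 * 2.45 = -0.1225 s
t_corrected = t_still + dt = 10.31 + (-0.1225)
t_corrected = 10.1875 s

10.1875 s


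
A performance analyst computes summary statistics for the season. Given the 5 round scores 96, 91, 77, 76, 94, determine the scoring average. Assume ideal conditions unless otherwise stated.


Average = sum / n
Sum = 434
Average = 434 / 5 = 86.8

86.8


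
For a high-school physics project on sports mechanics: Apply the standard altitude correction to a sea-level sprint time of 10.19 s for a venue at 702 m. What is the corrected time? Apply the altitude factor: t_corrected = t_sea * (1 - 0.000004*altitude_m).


Correction factor = 1 - 0.000004 * 702 = 0.997192
t_corrected = t_sea * factor = 10.19 * 0.997192
t_corrected = 10.1614 s

10.1614 s


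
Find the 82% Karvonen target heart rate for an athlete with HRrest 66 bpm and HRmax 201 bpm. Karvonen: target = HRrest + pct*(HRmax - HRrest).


Target = HRrest + pct*(HRmax - HRrest)
Heart rate reserve = HRmax - HRrest = 201 - 66 = 135 bpm
Fraction = 82% = 0.82
Target = 66 + 0.82 * 135
Target = 66 + 110.7 = 176.7 bpm

176.7 bpm


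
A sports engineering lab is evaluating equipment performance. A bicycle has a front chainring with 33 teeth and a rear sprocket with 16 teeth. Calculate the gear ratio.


GR = front_teeth / rear_teeth
GR = 33 / 16
GR = 2.0625

2.0625


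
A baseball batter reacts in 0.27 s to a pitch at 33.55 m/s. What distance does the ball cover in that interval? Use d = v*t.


d = v * t
d = 33.55 * 0.27
d = 9.0585 m

9.0585 m


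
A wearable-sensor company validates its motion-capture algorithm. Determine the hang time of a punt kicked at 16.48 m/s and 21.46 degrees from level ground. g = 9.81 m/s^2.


T = 2*v*sin(theta)/g
sin(theta) = sin(21.46 deg) = 0.3659
T = 2*16.48*0.3659 / 9.81
T = 12.0585 / 9.81 = 1.2292 s

1.2292 s


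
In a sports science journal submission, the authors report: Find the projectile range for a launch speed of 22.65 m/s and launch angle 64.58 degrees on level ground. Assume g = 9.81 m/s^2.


R = v^2 * sin(2*theta) / g
Convert angle to radians: theta = 64.58 deg = 1.1271 rad
sin(2*theta) = sin(2.2543) = 0.7754
R = 22.65^2 * 0.7754 / 9.81
R = 513.0225 * 0.7754 / 9.81 = 40.5495 m

40.5495 m


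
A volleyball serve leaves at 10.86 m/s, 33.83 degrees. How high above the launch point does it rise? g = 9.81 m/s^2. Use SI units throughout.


H = (v*sin(theta))^2 / (2*g)
vy = v*sin(theta) = 10.86 * sin(33.83 deg) = 6.0461 m/s
H = vy^2 / (2*g) = 36.5553 / (2*9.81)
H = 36.5553 / 19.62 = 1.8632 m

1.8632 m


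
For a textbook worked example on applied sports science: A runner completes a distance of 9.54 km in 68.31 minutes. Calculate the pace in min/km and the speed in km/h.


Pace = time / distance = 68.31 min / 9.54 km = 7.1604 min/km
Speed = distance / time_in_hours = 9.54 / 1.1385 hr
Speed = 8.3794 km/h

7.1604 min/km, 8.3794 km/h


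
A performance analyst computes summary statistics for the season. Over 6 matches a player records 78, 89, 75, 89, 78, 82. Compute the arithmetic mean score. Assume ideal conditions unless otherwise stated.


Average = sum / n
Sum = 491
Average = 491 / 6 = 81.8333

81.8333


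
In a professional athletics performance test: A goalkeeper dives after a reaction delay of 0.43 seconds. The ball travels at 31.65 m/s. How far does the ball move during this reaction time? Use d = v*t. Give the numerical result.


d = v * t
d = 31.65 * 0.43
d = 13.6095 m

13.6095 m


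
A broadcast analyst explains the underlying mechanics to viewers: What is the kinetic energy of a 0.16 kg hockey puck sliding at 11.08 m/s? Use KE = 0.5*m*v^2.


KE = 0.5 * m * v^2
KE = 0.5 * 0.16 * 11.08^2
KE = 0.5 * 0.16 * 122.7664 = 9.8213 J

9.8213 J


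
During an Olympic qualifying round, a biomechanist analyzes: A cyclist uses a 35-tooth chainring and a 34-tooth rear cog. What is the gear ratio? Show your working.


GR = front_teeth / rear_teeth
GR = 35 / 34
GR = 1.0294

1.0294


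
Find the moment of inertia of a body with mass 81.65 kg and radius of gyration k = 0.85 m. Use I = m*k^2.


I = m * k^2
I = 81.65 * 0.85^2
I = 81.65 * 0.7225 = 58.9921 kg*m^2

58.9921 kg*m^2


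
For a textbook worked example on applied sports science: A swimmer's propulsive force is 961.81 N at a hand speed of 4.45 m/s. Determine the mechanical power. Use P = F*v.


P = F * v
P = 961.81 * 4.45
P = 4280.0545 W

4280.0545 W


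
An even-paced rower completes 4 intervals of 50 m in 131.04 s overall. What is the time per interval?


Split time = total_time / n_laps = 131.04 / 4
Split time = 32.76 s per lap

32.76 s
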